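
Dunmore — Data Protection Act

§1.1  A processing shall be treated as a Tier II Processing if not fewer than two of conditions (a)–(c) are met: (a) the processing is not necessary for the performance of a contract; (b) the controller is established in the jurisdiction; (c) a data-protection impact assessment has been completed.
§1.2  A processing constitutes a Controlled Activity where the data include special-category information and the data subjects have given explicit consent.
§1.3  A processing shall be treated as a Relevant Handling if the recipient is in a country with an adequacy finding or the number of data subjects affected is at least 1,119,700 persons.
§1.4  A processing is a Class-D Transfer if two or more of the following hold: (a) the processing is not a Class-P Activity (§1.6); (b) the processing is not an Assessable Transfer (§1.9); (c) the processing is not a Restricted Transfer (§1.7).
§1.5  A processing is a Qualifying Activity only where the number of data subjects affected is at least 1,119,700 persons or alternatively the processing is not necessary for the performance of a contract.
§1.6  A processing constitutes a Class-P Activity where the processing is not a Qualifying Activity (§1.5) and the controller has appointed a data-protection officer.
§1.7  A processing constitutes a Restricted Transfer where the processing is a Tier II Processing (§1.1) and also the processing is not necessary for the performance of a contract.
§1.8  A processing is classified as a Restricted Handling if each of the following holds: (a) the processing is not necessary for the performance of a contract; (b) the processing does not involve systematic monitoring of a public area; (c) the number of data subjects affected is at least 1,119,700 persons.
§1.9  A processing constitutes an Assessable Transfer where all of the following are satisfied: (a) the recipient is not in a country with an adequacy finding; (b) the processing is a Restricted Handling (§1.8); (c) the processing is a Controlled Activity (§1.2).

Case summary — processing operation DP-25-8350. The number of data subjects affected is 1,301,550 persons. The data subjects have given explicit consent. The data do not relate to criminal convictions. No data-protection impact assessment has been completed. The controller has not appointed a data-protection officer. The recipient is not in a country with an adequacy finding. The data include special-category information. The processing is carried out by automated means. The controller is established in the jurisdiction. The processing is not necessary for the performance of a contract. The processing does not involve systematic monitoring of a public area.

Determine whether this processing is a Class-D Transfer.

§1.5 — Qualifying Activity: [number of data subjects affected: 1,301,550 persons ≥ 1,119,700 persons? yes] OR [the processing is not necessary for the performance of a contract? yes] → satisfied.
§1.6 — Class-P Activity: [not a Qualifying Activity (§1.5)? no] AND [the controller has appointed a data-protection officer? no] → not satisfied.
§1.8 — Restricted Handling: [the processing is not necessary for the performance of a contract? yes] AND [the processing does not involve systematic monitoring of a public area? yes] AND [number of data subjects affected: 1,301,550 persons ≥ 1,119,700 persons? yes] → satisfied.
§1.2 — Controlled Activity: [the data include special-category information? yes] AND [the data subjects have given explicit consent? yes] → satisfied.
§1.9 — Assessable Transfer: [the recipient is not in a country with an adequacy finding? yes] AND [Restricted Handling (§1.8)? yes] AND [Controlled Activity (§1.2)? yes] → satisfied.
§1.1 — Tier II Processing: the processing is not necessary for the performance of a contract? yes; the controller is established in the jurisdiction? yes; a data-protection impact assessment has been completed? no — 2 of 3 hold (need ≥2) → satisfied.
§1.7 — Restricted Transfer: [Tier II Processing (§1.1)? yes] AND [the processing is not necessary for the performance of a contract? yes] → satisfied.
§1.4 — Class-D Transfer: not a Class-P Activity (§1.6)? yes; not an Assessable Transfer (§1.9)? no; not a Restricted Transfer (§1.7)? no — 1 of 3 hold (need ≥2) → not satisfied.

No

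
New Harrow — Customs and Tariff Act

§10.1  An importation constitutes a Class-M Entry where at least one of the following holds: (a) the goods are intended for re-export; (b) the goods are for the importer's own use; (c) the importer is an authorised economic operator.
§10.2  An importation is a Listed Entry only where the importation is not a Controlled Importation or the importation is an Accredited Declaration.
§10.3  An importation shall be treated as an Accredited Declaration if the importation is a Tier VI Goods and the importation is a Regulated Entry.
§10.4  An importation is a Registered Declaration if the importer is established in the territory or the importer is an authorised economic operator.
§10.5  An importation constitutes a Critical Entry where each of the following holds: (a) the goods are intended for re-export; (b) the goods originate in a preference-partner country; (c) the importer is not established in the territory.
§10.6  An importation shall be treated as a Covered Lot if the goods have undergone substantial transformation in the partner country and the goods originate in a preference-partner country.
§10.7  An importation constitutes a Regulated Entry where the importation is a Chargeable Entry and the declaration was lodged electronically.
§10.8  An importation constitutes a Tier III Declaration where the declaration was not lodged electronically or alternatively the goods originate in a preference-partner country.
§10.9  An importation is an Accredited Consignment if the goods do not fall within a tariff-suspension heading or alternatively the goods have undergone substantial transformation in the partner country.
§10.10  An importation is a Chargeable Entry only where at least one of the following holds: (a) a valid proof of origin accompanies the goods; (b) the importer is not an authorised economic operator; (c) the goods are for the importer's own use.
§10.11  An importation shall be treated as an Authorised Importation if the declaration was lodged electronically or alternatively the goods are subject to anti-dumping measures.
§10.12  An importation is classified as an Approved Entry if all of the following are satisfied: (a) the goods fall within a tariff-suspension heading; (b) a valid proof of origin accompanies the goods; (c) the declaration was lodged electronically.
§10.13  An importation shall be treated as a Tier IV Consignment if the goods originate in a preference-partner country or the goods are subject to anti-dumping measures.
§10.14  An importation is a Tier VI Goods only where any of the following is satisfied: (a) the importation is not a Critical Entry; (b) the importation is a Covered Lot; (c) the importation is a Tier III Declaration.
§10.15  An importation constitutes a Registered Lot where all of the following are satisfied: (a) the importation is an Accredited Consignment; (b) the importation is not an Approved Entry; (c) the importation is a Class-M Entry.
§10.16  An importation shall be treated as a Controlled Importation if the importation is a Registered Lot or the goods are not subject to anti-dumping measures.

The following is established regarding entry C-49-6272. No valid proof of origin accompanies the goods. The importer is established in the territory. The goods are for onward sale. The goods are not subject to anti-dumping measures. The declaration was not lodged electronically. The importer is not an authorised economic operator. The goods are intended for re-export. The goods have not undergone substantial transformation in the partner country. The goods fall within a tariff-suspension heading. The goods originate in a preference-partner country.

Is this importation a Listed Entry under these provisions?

No

§10.9 — Accredited Consignment: [the goods do not fall within a tariff-suspension heading? no] OR [the goods have undergone substantial transformation in the partner country? no] → not satisfied.
§10.12 — Approved Entry: [the goods fall within a tariff-suspension heading? yes] AND [a valid proof of origin accompanies the goods? no] AND [the declaration was lodged electronically? no] → not satisfied.
§10.1 — Class-M Entry: [the goods are intended for re-export? yes] OR [the goods are for the importer's own use? no] OR [the importer is an authorised economic operator? no] → satisfied.
§10.15 — Registered Lot: [Accredited Consignment (§10.9)? no] AND [not an Approved Entry (§10.12)? yes] AND [Class-M Entry (§10.1)? yes] → not satisfied.
§10.16 — Controlled Importation: [Registered Lot (§10.15)? no] OR [the goods are not subject to anti-dumping measures? yes] → satisfied.
§10.5 — Critical Entry: [the goods are intended for re-export? yes] AND [the goods originate in a preference-partner country? yes] AND [the importer is not established in the territory? no] → not satisfied.
§10.6 — Covered Lot: [the goods have undergone substantial transformation in the partner country? no] AND [the goods originate in a preference-partner country? yes] → not satisfied.
§10.8 — Tier III Declaration: [the declaration was not lodged electronically? yes] OR [the goods originate in a preference-partner country? yes] → satisfied.
§10.14 — Tier VI Goods: [not a Critical Entry (§10.5)? yes] OR [Covered Lot (§10.6)? no] OR [Tier III Declaration (§10.8)? yes] → satisfied.
§10.10 — Chargeable Entry: [a valid proof of origin accompanies the goods? no] OR [the importer is not an authorised economic operator? yes] OR [the goods are for the importer's own use? no] → satisfied.
§10.7 — Regulated Entry: [Chargeable Entry (§10.10)? yes] AND [the declaration was lodged electronically? no] → not satisfied.
§10.3 — Accredited Declaration: [Tier VI Goods (§10.14)? yes] AND [Regulated Entry (§10.7)? no] → not satisfied.
§10.2 — Listed Entry: [not a Controlled Importation (§10.16)? no] OR [Accredited Declaration (§10.3)? no] → not satisfied.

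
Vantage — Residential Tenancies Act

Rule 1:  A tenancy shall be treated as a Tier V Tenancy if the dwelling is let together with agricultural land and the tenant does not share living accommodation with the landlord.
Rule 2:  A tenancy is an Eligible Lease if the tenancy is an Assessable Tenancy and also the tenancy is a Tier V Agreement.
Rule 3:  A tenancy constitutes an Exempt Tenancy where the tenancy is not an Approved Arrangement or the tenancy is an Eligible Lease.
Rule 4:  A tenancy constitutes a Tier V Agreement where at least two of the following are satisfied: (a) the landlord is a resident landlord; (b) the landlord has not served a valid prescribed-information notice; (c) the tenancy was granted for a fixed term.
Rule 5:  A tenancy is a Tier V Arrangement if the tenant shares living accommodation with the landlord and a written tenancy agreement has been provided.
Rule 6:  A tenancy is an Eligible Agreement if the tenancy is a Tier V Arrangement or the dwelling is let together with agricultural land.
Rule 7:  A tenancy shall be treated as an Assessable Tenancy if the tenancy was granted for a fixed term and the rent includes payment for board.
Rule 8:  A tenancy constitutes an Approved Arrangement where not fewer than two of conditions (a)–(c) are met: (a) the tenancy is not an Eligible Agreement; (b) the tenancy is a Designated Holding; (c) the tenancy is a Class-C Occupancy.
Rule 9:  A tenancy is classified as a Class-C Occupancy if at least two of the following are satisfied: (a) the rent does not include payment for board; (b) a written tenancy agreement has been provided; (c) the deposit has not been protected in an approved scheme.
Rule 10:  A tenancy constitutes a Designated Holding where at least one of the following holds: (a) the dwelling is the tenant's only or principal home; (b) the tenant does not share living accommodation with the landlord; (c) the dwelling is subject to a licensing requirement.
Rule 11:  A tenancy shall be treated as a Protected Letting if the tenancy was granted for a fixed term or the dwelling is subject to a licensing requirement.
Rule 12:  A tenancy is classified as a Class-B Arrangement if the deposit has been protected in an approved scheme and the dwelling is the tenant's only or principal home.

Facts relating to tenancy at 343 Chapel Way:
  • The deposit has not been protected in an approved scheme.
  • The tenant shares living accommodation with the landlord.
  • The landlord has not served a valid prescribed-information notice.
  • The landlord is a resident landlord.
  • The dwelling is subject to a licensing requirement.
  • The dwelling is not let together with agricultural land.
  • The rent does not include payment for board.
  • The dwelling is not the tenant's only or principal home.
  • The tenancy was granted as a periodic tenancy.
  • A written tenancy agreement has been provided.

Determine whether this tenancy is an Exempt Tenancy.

rule 5 — Tier V Arrangement: [the tenant shares living accommodation with the landlord? yes] AND [a written tenancy agreement has been provided? yes] → satisfied.
rule 6 — Eligible Agreement: [Tier V Arrangement (rule 5)? yes] OR [the dwelling is let together with agricultural land? no] → satisfied.
rule 10 — Designated Holding: [the dwelling is the tenant's only or principal home? no] OR [the tenant does not share living accommodation with the landlord? no] OR [the dwelling is subject to a licensing requirement? yes] → satisfied.
rule 9 — Class-C Occupancy: the rent does not include payment for board? yes; a written tenancy agreement has been provided? yes; the deposit has not been protected in an approved scheme? yes — 3 of 3 hold (need ≥2) → satisfied.
rule 8 — Approved Arrangement: not an Eligible Agreement (rule 6)? no; Designated Holding (rule 10)? yes; Class-C Occupancy (rule 9)? yes — 2 of 3 hold (need ≥2) → satisfied.
rule 7 — Assessable Tenancy: [the tenancy was granted for a fixed term? no] AND [the rent includes payment for board? no] → not satisfied.
rule 4 — Tier V Agreement: the landlord is a resident landlord? yes; the landlord has not served a valid prescribed-information notice? yes; the tenancy was granted for a fixed term? no — 2 of 3 hold (need ≥2) → satisfied.
rule 2 — Eligible Lease: [Assessable Tenancy (rule 7)? no] AND [Tier V Agreement (rule 4)? yes] → not satisfied.
rule 3 — Exempt Tenancy: [not an Approved Arrangement (rule 8)? no] OR [Eligible Lease (rule 2)? no] → not satisfied.

No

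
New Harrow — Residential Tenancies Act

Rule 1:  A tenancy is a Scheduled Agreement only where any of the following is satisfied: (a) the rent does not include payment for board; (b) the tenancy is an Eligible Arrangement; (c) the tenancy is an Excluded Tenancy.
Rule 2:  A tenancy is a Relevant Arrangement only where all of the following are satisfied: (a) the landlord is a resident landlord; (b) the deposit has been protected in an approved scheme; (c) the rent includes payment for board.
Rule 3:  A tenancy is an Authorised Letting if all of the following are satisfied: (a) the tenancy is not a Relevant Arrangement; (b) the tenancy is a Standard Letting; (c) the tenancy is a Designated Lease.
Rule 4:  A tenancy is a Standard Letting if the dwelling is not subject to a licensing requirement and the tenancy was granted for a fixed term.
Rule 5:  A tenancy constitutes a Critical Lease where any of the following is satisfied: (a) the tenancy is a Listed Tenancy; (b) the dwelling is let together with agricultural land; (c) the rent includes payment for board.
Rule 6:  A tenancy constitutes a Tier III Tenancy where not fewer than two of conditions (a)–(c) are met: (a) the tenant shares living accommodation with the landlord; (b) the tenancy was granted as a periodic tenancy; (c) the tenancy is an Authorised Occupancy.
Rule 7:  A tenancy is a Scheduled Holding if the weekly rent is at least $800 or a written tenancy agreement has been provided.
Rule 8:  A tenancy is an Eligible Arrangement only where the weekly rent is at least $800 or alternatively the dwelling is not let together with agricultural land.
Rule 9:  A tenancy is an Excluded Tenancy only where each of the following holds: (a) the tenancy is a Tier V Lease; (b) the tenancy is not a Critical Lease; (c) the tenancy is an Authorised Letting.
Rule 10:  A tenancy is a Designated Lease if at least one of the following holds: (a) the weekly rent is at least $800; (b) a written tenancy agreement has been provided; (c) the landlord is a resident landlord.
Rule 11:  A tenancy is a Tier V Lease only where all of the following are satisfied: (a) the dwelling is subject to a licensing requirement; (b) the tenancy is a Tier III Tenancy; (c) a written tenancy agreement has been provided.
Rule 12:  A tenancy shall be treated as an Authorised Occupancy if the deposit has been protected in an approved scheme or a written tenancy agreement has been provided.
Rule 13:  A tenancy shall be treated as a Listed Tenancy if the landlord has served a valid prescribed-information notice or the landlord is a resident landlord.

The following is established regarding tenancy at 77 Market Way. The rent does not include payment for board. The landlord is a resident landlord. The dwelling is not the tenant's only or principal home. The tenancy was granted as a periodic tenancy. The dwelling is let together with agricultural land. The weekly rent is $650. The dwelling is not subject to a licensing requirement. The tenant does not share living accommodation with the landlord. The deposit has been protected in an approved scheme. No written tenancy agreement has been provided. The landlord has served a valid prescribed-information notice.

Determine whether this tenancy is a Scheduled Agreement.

rule 8 — Eligible Arrangement: [weekly rent: $650 ≥ $800? no] OR [the dwelling is not let together with agricultural land? no] → not satisfied.
rule 12 — Authorised Occupancy: [the deposit has been protected in an approved scheme? yes] OR [a written tenancy agreement has been provided? no] → satisfied.
rule 6 — Tier III Tenancy: the tenant shares living accommodation with the landlord? no; the tenancy was granted as a periodic tenancy? yes; Authorised Occupancy (rule 12)? yes — 2 of 3 hold (need ≥2) → satisfied.
rule 11 — Tier V Lease: [the dwelling is subject to a licensing requirement? no] AND [Tier III Tenancy (rule 6)? yes] AND [a written tenancy agreement has been provided? no] → not satisfied.
rule 13 — Listed Tenancy: [the landlord has served a valid prescribed-information notice? yes] OR [the landlord is a resident landlord? yes] → satisfied.
rule 5 — Critical Lease: [Listed Tenancy (rule 13)? yes] OR [the dwelling is let together with agricultural land? yes] OR [the rent includes payment for board? no] → satisfied.
rule 2 — Relevant Arrangement: [the landlord is a resident landlord? yes] AND [the deposit has been protected in an approved scheme? yes] AND [the rent includes payment for board? no] → not satisfied.
rule 4 — Standard Letting: [the dwelling is not subject to a licensing requirement? yes] AND [the tenancy was granted for a fixed term? no] → not satisfied.
rule 10 — Designated Lease: [weekly rent: $650 ≥ $800? no] OR [a written tenancy agreement has been provided? no] OR [the landlord is a resident landlord? yes] → satisfied.
rule 3 — Authorised Letting: [not a Relevant Arrangement (rule 2)? yes] AND [Standard Letting (rule 4)? no] AND [Designated Lease (rule 10)? yes] → not satisfied.
rule 9 — Excluded Tenancy: [Tier V Lease (rule 11)? no] AND [not a Critical Lease (rule 5)? no] AND [Authorised Letting (rule 3)? no] → not satisfied.
rule 1 — Scheduled Agreement: [the rent does not include payment for board? yes] OR [Eligible Arrangement (rule 8)? no] OR [Excluded Tenancy (rule 9)? no] → satisfied.

Yes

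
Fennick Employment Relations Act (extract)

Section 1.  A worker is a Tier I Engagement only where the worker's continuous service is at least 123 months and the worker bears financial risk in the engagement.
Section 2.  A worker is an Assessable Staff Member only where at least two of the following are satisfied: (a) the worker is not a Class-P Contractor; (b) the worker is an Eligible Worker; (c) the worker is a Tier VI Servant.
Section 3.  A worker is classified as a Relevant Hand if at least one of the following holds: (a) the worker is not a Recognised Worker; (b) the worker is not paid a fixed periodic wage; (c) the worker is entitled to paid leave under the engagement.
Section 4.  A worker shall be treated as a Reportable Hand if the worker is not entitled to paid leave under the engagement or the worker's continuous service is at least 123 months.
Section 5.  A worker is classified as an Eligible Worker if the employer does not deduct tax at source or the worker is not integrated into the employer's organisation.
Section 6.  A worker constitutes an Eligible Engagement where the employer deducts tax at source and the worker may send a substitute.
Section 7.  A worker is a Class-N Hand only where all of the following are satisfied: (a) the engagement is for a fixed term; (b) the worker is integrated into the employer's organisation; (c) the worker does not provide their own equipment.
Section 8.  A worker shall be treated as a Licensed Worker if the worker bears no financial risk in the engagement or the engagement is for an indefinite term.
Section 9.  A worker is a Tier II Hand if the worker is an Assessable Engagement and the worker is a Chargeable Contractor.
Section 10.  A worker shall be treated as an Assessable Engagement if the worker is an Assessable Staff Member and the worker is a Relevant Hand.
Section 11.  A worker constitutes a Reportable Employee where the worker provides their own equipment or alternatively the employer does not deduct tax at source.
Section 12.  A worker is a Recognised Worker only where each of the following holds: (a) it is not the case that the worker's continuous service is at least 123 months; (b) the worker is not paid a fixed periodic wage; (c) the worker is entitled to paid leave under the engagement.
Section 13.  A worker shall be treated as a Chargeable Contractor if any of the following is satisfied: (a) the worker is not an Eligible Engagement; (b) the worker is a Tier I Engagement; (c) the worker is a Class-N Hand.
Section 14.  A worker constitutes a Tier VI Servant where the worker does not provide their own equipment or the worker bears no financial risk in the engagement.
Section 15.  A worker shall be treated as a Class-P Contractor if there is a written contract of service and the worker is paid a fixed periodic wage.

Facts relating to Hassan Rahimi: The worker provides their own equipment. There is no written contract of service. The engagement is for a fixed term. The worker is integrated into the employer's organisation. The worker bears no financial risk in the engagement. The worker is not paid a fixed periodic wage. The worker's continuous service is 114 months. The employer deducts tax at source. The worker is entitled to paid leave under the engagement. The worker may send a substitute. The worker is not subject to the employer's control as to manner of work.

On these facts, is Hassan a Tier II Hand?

section 15 — Class-P Contractor: [there is a written contract of service? no] AND [the worker is paid a fixed periodic wage? no] → not satisfied.
section 5 — Eligible Worker: [the employer does not deduct tax at source? no] OR [the worker is not integrated into the employer's organisation? no] → not satisfied.
section 14 — Tier VI Servant: [the worker does not provide their own equipment? no] OR [the worker bears no financial risk in the engagement? yes] → satisfied.
section 2 — Assessable Staff Member: not a Class-P Contractor (section 15)? yes; Eligible Worker (section 5)? no; Tier VI Servant (section 14)? yes — 2 of 3 hold (need ≥2) → satisfied.
section 12 — Recognised Worker: [worker's continuous service: 114 months ≥ 123 months? no, so negated condition yes] AND [the worker is not paid a fixed periodic wage? yes] AND [the worker is entitled to paid leave under the engagement? yes] → satisfied.
section 3 — Relevant Hand: [not a Recognised Worker (section 12)? no] OR [the worker is not paid a fixed periodic wage? yes] OR [the worker is entitled to paid leave under the engagement? yes] → satisfied.
section 10 — Assessable Engagement: [Assessable Staff Member (section 2)? yes] AND [Relevant Hand (section 3)? yes] → satisfied.
section 6 — Eligible Engagement: [the employer deducts tax at source? yes] AND [the worker may send a substitute? yes] → satisfied.
section 1 — Tier I Engagement: [worker's continuous service: 114 months ≥ 123 months? no] AND [the worker bears financial risk in the engagement? no] → not satisfied.
section 7 — Class-N Hand: [the engagement is for a fixed term? yes] AND [the worker is integrated into the employer's organisation? yes] AND [the worker does not provide their own equipment? no] → not satisfied.
section 13 — Chargeable Contractor: [not an Eligible Engagement (section 6)? no] OR [Tier I Engagement (section 1)? no] OR [Class-N Hand (section 7)? no] → not satisfied.
section 9 — Tier II Hand: [Assessable Engagement (section 10)? yes] AND [Chargeable Contractor (section 13)? no] → not satisfied.

No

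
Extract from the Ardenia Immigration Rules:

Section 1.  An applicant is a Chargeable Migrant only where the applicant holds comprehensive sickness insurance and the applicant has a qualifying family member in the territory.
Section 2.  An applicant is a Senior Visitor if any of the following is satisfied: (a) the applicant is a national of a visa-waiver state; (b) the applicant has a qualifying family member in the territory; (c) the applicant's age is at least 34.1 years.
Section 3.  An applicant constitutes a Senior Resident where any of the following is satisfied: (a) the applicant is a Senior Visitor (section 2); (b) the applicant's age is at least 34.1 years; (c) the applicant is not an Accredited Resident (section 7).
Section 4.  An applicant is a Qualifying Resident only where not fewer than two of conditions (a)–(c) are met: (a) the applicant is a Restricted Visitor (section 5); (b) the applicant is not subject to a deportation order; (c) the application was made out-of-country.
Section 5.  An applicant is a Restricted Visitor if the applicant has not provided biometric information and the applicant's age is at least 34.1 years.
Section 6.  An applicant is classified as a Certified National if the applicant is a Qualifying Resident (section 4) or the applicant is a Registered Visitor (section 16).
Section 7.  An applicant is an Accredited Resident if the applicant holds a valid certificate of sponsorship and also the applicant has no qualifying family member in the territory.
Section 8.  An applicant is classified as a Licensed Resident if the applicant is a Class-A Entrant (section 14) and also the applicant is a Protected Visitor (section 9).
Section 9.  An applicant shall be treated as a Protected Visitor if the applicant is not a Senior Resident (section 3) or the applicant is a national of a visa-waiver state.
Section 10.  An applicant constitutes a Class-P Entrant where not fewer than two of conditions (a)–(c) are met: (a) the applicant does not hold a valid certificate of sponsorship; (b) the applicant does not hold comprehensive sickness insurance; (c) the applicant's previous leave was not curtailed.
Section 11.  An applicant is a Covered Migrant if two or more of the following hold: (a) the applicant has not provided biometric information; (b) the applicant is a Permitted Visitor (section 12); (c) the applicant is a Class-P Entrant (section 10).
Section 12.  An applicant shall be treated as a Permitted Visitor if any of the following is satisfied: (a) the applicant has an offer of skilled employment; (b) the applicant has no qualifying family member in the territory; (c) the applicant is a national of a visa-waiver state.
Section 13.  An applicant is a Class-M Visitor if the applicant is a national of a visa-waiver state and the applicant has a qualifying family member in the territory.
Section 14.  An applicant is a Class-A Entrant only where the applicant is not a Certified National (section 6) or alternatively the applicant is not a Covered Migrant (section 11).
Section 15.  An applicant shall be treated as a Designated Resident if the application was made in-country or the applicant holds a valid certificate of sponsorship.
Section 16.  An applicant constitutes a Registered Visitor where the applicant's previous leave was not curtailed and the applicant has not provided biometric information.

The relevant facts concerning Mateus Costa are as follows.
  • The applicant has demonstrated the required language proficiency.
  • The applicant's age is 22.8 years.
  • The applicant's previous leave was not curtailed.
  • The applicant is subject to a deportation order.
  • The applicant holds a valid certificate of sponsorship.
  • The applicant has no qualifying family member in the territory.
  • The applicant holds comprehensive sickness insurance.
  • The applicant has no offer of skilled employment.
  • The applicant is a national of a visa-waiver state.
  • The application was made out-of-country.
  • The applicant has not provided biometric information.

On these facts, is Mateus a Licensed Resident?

No

section 5 — Restricted Visitor: [the applicant has not provided biometric information? yes] AND [applicant's age: 22.8 years ≥ 34.1 years? no] → not satisfied.
section 4 — Qualifying Resident: Restricted Visitor (section 5)? no; the applicant is not subject to a deportation order? no; the application was made out-of-country? yes — 1 of 3 hold (need ≥2) → not satisfied.
section 16 — Registered Visitor: [the applicant's previous leave was not curtailed? yes] AND [the applicant has not provided biometric information? yes] → satisfied.
section 6 — Certified National: [Qualifying Resident (section 4)? no] OR [Registered Visitor (section 16)? yes] → satisfied.
section 12 — Permitted Visitor: [the applicant has an offer of skilled employment? no] OR [the applicant has no qualifying family member in the territory? yes] OR [the applicant is a national of a visa-waiver state? yes] → satisfied.
section 10 — Class-P Entrant: the applicant does not hold a valid certificate of sponsorship? no; the applicant does not hold comprehensive sickness insurance? no; the applicant's previous leave was not curtailed? yes — 1 of 3 hold (need ≥2) → not satisfied.
section 11 — Covered Migrant: the applicant has not provided biometric information? yes; Permitted Visitor (section 12)? yes; Class-P Entrant (section 10)? no — 2 of 3 hold (need ≥2) → satisfied.
section 14 — Class-A Entrant: [not a Certified National (section 6)? no] OR [not a Covered Migrant (section 11)? no] → not satisfied.
section 2 — Senior Visitor: [the applicant is a national of a visa-waiver state? yes] OR [the applicant has a qualifying family member in the territory? no] OR [applicant's age: 22.8 years ≥ 34.1 years? no] → satisfied.
section 7 — Accredited Resident: [the applicant holds a valid certificate of sponsorship? yes] AND [the applicant has no qualifying family member in the territory? yes] → satisfied.
section 3 — Senior Resident: [Senior Visitor (section 2)? yes] OR [applicant's age: 22.8 years ≥ 34.1 years? no] OR [not an Accredited Resident (section 7)? no] → satisfied.
section 9 — Protected Visitor: [not a Senior Resident (section 3)? no] OR [the applicant is a national of a visa-waiver state? yes] → satisfied.
section 8 — Licensed Resident: [Class-A Entrant (section 14)? no] AND [Protected Visitor (section 9)? yes] → not satisfied.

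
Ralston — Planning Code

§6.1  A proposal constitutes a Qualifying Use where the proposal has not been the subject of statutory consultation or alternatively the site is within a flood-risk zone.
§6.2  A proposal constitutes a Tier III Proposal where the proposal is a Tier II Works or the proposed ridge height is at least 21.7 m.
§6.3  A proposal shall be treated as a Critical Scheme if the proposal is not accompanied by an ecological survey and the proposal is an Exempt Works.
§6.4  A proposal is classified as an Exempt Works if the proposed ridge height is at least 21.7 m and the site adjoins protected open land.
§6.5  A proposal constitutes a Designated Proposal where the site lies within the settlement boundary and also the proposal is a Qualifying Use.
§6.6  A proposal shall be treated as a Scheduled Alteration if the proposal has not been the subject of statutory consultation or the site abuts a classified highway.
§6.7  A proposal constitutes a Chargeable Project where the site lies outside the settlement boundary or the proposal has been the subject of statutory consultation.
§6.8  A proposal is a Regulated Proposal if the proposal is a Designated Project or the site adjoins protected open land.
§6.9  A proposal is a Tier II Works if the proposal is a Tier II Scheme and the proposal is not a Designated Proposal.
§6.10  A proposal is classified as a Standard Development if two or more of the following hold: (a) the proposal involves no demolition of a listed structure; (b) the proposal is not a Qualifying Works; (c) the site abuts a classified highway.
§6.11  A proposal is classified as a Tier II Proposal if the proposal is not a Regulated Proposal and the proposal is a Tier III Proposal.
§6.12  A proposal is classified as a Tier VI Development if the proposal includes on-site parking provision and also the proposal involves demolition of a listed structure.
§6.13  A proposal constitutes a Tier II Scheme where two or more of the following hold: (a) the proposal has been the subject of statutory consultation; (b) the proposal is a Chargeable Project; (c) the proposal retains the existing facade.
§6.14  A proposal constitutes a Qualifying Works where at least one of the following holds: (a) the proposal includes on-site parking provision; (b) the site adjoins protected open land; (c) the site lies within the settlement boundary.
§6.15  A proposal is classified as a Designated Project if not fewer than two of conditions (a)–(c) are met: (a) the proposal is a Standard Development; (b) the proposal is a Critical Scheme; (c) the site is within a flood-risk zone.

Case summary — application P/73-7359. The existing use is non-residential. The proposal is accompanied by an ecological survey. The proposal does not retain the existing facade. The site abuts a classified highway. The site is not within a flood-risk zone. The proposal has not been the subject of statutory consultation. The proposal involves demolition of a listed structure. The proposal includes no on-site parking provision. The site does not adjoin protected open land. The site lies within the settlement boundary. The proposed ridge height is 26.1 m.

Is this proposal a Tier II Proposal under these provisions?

Yes

§6.14 — Qualifying Works: [the proposal includes on-site parking provision? no] OR [the site adjoins protected open land? no] OR [the site lies within the settlement boundary? yes] → satisfied.
§6.10 — Standard Development: the proposal involves no demolition of a listed structure? no; not a Qualifying Works (§6.14)? no; the site abuts a classified highway? yes — 1 of 3 hold (need ≥2) → not satisfied.
§6.4 — Exempt Works: [proposed ridge height: 26.1 m ≥ 21.7 m? yes] AND [the site adjoins protected open land? no] → not satisfied.
§6.3 — Critical Scheme: [the proposal is not accompanied by an ecological survey? no] AND [Exempt Works (§6.4)? no] → not satisfied.
§6.15 — Designated Project: Standard Development (§6.10)? no; Critical Scheme (§6.3)? no; the site is within a flood-risk zone? no — 0 of 3 hold (need ≥2) → not satisfied.
§6.8 — Regulated Proposal: [Designated Project (§6.15)? no] OR [the site adjoins protected open land? no] → not satisfied.
§6.7 — Chargeable Project: [the site lies outside the settlement boundary? no] OR [the proposal has been the subject of statutory consultation? no] → not satisfied.
§6.13 — Tier II Scheme: the proposal has been the subject of statutory consultation? no; Chargeable Project (§6.7)? no; the proposal retains the existing facade? no — 0 of 3 hold (need ≥2) → not satisfied.
§6.1 — Qualifying Use: [the proposal has not been the subject of statutory consultation? yes] OR [the site is within a flood-risk zone? no] → satisfied.
§6.5 — Designated Proposal: [the site lies within the settlement boundary? yes] AND [Qualifying Use (§6.1)? yes] → satisfied.
§6.9 — Tier II Works: [Tier II Scheme (§6.13)? no] AND [not a Designated Proposal (§6.5)? no] → not satisfied.
§6.2 — Tier III Proposal: [Tier II Works (§6.9)? no] OR [proposed ridge height: 26.1 m ≥ 21.7 m? yes] → satisfied.
§6.11 — Tier II Proposal: [not a Regulated Proposal (§6.8)? yes] AND [Tier III Proposal (§6.2)? yes] → satisfied.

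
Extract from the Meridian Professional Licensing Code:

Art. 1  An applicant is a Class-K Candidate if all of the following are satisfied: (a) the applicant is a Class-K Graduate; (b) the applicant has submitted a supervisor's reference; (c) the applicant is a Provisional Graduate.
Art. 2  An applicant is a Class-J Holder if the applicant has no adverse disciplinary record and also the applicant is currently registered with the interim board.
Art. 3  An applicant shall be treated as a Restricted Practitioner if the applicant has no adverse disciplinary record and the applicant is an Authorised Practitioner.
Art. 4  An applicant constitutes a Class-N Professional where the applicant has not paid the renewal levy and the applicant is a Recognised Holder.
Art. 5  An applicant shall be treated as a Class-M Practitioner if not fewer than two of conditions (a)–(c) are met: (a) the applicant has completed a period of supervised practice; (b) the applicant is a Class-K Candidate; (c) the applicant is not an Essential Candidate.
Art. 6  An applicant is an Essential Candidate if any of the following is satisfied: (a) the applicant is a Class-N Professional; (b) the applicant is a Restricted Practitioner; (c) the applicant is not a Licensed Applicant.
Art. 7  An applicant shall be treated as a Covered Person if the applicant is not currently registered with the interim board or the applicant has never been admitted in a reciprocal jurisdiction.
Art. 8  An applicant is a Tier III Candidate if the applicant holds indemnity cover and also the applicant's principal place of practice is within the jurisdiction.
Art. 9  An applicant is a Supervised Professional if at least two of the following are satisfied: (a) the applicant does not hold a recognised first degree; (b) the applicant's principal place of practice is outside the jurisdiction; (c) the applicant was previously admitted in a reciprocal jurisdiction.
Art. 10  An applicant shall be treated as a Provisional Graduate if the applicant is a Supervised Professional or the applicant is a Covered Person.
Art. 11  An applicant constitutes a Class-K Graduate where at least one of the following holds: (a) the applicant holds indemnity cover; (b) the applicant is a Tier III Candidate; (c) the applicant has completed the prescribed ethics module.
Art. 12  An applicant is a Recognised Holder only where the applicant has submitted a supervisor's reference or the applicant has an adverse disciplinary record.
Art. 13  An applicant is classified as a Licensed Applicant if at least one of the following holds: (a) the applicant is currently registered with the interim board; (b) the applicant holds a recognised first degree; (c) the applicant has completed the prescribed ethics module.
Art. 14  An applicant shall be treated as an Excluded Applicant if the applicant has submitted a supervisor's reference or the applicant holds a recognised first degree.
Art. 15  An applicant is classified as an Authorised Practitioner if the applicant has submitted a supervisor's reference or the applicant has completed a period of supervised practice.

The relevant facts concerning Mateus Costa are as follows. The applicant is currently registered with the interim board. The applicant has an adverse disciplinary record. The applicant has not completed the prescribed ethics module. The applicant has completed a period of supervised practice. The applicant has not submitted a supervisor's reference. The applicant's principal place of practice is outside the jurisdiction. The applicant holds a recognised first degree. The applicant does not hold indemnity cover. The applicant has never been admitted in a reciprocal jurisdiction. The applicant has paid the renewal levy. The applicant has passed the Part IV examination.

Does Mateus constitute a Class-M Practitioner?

Yes

article 8 — Tier III Candidate: [the applicant holds indemnity cover? no] AND [the applicant's principal place of practice is within the jurisdiction? no] → not satisfied.
article 11 — Class-K Graduate: [the applicant holds indemnity cover? no] OR [Tier III Candidate (article 8)? no] OR [the applicant has completed the prescribed ethics module? no] → not satisfied.
article 9 — Supervised Professional: the applicant does not hold a recognised first degree? no; the applicant's principal place of practice is outside the jurisdiction? yes; the applicant was previously admitted in a reciprocal jurisdiction? no — 1 of 3 hold (need ≥2) → not satisfied.
article 7 — Covered Person: [the applicant is not currently registered with the interim board? no] OR [the applicant has never been admitted in a reciprocal jurisdiction? yes] → satisfied.
article 10 — Provisional Graduate: [Supervised Professional (article 9)? no] OR [Covered Person (article 7)? yes] → satisfied.
article 1 — Class-K Candidate: [Class-K Graduate (article 11)? no] AND [the applicant has submitted a supervisor's reference? no] AND [Provisional Graduate (article 10)? yes] → not satisfied.
article 12 — Recognised Holder: [the applicant has submitted a supervisor's reference? no] OR [the applicant has an adverse disciplinary record? yes] → satisfied.
article 4 — Class-N Professional: [the applicant has not paid the renewal levy? no] AND [Recognised Holder (article 12)? yes] → not satisfied.
article 15 — Authorised Practitioner: [the applicant has submitted a supervisor's reference? no] OR [the applicant has completed a period of supervised practice? yes] → satisfied.
article 3 — Restricted Practitioner: [the applicant has no adverse disciplinary record? no] AND [Authorised Practitioner (article 15)? yes] → not satisfied.
article 13 — Licensed Applicant: [the applicant is currently registered with the interim board? yes] OR [the applicant holds a recognised first degree? yes] OR [the applicant has completed the prescribed ethics module? no] → satisfied.
article 6 — Essential Candidate: [Class-N Professional (article 4)? no] OR [Restricted Practitioner (article 3)? no] OR [not a Licensed Applicant (article 13)? no] → not satisfied.
article 5 — Class-M Practitioner: the applicant has completed a period of supervised practice? yes; Class-K Candidate (article 1)? no; not an Essential Candidate (article 6)? yes — 2 of 3 hold (need ≥2) → satisfied.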